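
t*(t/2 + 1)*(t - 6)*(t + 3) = t^4/2 - t^3/2 - 12*t^2 - 18*t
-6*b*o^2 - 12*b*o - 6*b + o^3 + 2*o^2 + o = (-6*b + o)*(o + 1)^2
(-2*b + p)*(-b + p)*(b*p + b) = 2*b^3*p + 2*b^3 - 3*b^2*p^2 - 3*b^2*p + b*p^3 + b*p^2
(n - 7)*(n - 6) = n^2 - 13*n + 42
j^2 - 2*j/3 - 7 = (j - 3)*(j + 7/3)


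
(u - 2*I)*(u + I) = u^2 - I*u + 2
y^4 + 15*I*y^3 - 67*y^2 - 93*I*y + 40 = (y + I)^2*(y + 5*I)*(y + 8*I)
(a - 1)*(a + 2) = a^2 + a - 2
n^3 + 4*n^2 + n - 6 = (n - 1)*(n + 2)*(n + 3)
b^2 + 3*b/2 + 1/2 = (b + 1/2)*(b + 1)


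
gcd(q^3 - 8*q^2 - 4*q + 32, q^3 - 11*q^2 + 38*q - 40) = q - 2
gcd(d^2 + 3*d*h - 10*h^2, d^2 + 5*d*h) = d + 5*h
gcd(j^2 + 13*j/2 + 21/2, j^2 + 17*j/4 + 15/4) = j + 3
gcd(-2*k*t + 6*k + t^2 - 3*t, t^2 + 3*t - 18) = t - 3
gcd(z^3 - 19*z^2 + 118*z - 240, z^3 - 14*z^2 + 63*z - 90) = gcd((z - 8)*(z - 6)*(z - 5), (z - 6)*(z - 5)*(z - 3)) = z^2 - 11*z + 30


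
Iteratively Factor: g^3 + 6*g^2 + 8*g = (g + 2)*(g^2 + 4*g) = (g + 2)*(g + 4)*(g)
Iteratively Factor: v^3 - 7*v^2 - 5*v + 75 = (v + 3)*(v^2 - 10*v + 25) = (v - 5)*(v + 3)*(v - 5)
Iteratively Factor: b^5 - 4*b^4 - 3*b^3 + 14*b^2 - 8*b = (b + 2)*(b^4 - 6*b^3 + 9*b^2 - 4*b) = (b - 1)*(b + 2)*(b^3 - 5*b^2 + 4*b) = (b - 4)*(b - 1)*(b + 2)*(b^2 - b) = (b - 4)*(b - 1)^2*(b + 2)*(b)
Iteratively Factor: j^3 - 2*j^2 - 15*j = (j - 5)*(j^2 + 3*j) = (j - 5)*(j + 3)*(j)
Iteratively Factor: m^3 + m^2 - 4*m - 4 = (m - 2)*(m^2 + 3*m + 2) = (m - 2)*(m + 1)*(m + 2)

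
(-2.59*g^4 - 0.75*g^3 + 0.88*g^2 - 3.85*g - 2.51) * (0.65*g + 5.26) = -1.6835*g^5 - 14.1109*g^4 - 3.373*g^3 + 2.1263*g^2 - 21.8825*g - 13.2026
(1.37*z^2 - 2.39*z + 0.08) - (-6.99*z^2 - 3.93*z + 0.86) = 8.36*z^2 + 1.54*z - 0.78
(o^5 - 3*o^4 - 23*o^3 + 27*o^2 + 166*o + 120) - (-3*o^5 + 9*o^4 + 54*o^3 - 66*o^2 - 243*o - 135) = 4*o^5 - 12*o^4 - 77*o^3 + 93*o^2 + 409*o + 255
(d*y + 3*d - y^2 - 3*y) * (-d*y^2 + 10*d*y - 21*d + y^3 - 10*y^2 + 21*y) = -d^2*y^3 + 7*d^2*y^2 + 9*d^2*y - 63*d^2 + 2*d*y^4 - 14*d*y^3 - 18*d*y^2 + 126*d*y - y^5 + 7*y^4 + 9*y^3 - 63*y^2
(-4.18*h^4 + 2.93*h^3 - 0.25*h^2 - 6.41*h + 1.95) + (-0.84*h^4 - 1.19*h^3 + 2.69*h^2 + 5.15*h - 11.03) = -5.02*h^4 + 1.74*h^3 + 2.44*h^2 - 1.26*h - 9.08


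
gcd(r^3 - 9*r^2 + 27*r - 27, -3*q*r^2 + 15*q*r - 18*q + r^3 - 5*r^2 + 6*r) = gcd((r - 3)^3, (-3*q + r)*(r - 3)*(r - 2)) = r - 3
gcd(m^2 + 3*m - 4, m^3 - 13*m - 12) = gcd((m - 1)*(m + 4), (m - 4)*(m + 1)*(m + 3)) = 1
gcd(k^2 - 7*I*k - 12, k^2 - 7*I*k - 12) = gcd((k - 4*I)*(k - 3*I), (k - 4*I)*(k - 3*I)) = k^2 - 7*I*k - 12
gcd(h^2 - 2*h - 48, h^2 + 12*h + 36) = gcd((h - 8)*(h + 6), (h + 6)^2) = h + 6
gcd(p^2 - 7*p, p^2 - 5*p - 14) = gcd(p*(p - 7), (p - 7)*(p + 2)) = p - 7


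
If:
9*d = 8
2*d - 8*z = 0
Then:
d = 8/9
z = 2/9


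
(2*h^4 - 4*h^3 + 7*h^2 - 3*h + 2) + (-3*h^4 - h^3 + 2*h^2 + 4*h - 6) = -h^4 - 5*h^3 + 9*h^2 + h - 4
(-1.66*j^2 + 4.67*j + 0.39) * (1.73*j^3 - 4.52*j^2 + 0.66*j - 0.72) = -2.8718*j^5 + 15.5823*j^4 - 21.5293*j^3 + 2.5146*j^2 - 3.105*j - 0.2808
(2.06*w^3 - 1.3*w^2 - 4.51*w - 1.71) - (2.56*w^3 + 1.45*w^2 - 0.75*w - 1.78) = -0.5*w^3 - 2.75*w^2 - 3.76*w + 0.0700000000000001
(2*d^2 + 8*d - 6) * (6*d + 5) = 12*d^3 + 58*d^2 + 4*d - 30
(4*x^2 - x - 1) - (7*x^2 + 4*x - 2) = -3*x^2 - 5*x + 1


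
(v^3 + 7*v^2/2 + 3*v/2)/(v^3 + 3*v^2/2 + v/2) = (v + 3)/(v + 1)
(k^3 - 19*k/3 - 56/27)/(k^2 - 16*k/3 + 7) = (27*k^3 - 171*k - 56)/(9*(3*k^2 - 16*k + 21))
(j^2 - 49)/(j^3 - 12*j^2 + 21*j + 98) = (j + 7)/(j^2 - 5*j - 14)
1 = 1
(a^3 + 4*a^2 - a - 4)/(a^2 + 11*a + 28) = (a^2 - 1)/(a + 7)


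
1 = 1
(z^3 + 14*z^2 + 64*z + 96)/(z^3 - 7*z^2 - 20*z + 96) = (z^2 + 10*z + 24)/(z^2 - 11*z + 24)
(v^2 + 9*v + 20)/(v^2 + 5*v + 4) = (v + 5)/(v + 1)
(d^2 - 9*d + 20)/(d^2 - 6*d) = (d^2 - 9*d + 20)/(d*(d - 6))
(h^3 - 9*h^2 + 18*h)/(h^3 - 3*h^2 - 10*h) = (-h^2 + 9*h - 18)/(-h^2 + 3*h + 10)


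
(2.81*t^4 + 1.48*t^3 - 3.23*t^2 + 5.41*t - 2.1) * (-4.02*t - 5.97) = -11.2962*t^5 - 22.7253*t^4 + 4.149*t^3 - 2.4651*t^2 - 23.8557*t + 12.537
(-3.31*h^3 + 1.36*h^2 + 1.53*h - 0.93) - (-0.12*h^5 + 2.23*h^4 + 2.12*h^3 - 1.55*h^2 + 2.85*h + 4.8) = 0.12*h^5 - 2.23*h^4 - 5.43*h^3 + 2.91*h^2 - 1.32*h - 5.73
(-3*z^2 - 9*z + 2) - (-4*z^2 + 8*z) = z^2 - 17*z + 2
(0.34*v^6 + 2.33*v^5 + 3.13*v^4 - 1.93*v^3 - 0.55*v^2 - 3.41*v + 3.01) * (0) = 0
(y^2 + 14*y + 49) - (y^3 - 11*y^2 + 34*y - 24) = -y^3 + 12*y^2 - 20*y + 73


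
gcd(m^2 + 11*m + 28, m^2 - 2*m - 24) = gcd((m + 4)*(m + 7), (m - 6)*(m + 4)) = m + 4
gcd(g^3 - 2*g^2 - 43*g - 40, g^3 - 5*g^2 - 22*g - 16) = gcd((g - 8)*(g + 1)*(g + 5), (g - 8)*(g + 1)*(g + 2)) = g^2 - 7*g - 8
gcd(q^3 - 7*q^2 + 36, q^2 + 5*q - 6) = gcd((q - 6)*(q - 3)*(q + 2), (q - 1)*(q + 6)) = 1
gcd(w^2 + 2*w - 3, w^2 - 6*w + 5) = w - 1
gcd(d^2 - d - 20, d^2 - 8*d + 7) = 1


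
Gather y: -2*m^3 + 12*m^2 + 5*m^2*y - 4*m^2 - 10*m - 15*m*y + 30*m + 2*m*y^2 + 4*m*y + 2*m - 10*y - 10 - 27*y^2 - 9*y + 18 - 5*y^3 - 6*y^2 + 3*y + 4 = -2*m^3 + 8*m^2 + 22*m - 5*y^3 + y^2*(2*m - 33) + y*(5*m^2 - 11*m - 16) + 12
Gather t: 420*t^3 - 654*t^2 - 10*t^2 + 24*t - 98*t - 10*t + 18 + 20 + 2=420*t^3 - 664*t^2 - 84*t + 40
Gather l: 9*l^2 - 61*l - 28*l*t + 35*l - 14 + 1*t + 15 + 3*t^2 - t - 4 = 9*l^2 + l*(-28*t - 26) + 3*t^2 - 3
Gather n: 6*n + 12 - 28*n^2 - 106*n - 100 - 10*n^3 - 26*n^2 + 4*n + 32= -10*n^3 - 54*n^2 - 96*n - 56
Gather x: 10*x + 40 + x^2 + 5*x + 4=x^2 + 15*x + 44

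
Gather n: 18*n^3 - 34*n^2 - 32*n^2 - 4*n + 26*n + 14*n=18*n^3 - 66*n^2 + 36*n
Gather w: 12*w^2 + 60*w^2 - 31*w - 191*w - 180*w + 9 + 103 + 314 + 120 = 72*w^2 - 402*w + 546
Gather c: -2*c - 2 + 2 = -2*c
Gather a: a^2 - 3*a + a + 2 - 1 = a^2 - 2*a + 1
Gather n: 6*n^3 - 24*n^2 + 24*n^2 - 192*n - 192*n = 6*n^3 - 384*n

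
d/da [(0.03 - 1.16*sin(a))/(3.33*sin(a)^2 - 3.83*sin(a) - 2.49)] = (3.8628*sin(a)^2 - 0.1998*sin(a) + 3.0033)*cos(a)/(11.0889*sin(a)^4 - 25.5078*sin(a)^3 - 1.9145*sin(a)^2 + 19.0734*sin(a) + 6.2001)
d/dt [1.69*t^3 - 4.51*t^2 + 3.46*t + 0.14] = 5.07*t^2 - 9.02*t + 3.46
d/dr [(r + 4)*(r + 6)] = 2*r + 10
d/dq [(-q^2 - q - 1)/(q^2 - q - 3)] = 2*(q^2 + 4*q + 1)/(q^4 - 2*q^3 - 5*q^2 + 6*q + 9)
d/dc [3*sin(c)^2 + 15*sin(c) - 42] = 3*(2*sin(c) + 5)*cos(c)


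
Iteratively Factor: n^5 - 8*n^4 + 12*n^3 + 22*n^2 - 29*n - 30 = (n - 3)*(n^4 - 5*n^3 - 3*n^2 + 13*n + 10) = (n - 3)*(n + 1)*(n^3 - 6*n^2 + 3*n + 10) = (n - 3)*(n - 2)*(n + 1)*(n^2 - 4*n - 5) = (n - 3)*(n - 2)*(n + 1)^2*(n - 5)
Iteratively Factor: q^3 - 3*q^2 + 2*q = (q)*(q^2 - 3*q + 2) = q*(q - 2)*(q - 1)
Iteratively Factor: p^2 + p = (p + 1)*(p)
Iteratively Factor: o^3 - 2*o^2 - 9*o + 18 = (o + 3)*(o^2 - 5*o + 6) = (o - 2)*(o + 3)*(o - 3)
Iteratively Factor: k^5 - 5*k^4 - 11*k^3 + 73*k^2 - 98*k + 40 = (k - 1)*(k^4 - 4*k^3 - 15*k^2 + 58*k - 40) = (k - 5)*(k - 1)*(k^3 + k^2 - 10*k + 8) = (k - 5)*(k - 1)*(k + 4)*(k^2 - 3*k + 2) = (k - 5)*(k - 1)^2*(k + 4)*(k - 2)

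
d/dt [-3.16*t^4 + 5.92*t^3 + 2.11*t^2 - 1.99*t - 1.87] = -12.64*t^3 + 17.76*t^2 + 4.22*t - 1.99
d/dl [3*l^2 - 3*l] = 6*l - 3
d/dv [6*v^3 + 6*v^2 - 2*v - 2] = 18*v^2 + 12*v - 2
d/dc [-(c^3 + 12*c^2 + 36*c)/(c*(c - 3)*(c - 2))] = (17*c^2 + 60*c - 252)/(c^4 - 10*c^3 + 37*c^2 - 60*c + 36)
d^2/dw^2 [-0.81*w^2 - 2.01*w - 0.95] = -1.62000000000000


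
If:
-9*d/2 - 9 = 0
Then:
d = -2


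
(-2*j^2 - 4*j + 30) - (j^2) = -3*j^2 - 4*j + 30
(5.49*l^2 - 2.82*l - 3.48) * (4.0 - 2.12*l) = -11.6388*l^3 + 27.9384*l^2 - 3.9024*l - 13.92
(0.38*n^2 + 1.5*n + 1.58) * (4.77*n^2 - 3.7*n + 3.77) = 1.8126*n^4 + 5.749*n^3 + 3.4192*n^2 - 0.191000000000001*n + 5.9566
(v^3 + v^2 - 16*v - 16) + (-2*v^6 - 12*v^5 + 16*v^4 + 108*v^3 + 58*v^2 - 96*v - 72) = -2*v^6 - 12*v^5 + 16*v^4 + 109*v^3 + 59*v^2 - 112*v - 88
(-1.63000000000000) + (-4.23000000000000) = -5.86000000000000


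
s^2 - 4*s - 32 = (s - 8)*(s + 4)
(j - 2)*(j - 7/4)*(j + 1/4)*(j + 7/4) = j^4 - 7*j^3/4 - 57*j^2/16 + 343*j/64 + 49/32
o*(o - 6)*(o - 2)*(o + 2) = o^4 - 6*o^3 - 4*o^2 + 24*o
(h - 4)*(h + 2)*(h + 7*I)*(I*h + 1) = I*h^4 - 6*h^3 - 2*I*h^3 + 12*h^2 - I*h^2 + 48*h - 14*I*h - 56*I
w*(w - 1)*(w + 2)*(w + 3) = w^4 + 4*w^3 + w^2 - 6*w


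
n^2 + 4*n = n*(n + 4)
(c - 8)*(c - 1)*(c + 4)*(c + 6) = c^4 + c^3 - 58*c^2 - 136*c + 192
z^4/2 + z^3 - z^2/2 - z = z*(z/2 + 1/2)*(z - 1)*(z + 2)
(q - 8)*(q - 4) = q^2 - 12*q + 32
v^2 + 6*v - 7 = (v - 1)*(v + 7)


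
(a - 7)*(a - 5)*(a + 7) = a^3 - 5*a^2 - 49*a + 245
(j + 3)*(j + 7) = j^2 + 10*j + 21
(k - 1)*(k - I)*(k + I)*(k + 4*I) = k^4 - k^3 + 4*I*k^3 + k^2 - 4*I*k^2 - k + 4*I*k - 4*I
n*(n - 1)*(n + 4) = n^3 + 3*n^2 - 4*n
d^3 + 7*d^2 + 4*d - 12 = (d - 1)*(d + 2)*(d + 6)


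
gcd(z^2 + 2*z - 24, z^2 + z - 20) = z - 4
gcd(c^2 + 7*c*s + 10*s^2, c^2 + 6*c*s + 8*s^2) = c + 2*s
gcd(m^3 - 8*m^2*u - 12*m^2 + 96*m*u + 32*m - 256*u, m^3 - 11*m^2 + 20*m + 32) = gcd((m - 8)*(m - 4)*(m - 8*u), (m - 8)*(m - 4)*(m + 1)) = m^2 - 12*m + 32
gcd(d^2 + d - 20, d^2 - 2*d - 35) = d + 5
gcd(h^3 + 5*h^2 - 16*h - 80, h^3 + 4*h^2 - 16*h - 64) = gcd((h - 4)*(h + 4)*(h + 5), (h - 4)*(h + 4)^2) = h^2 - 16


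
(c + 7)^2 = c^2 + 14*c + 49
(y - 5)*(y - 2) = y^2 - 7*y + 10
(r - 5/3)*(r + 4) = r^2 + 7*r/3 - 20/3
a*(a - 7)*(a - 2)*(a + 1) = a^4 - 8*a^3 + 5*a^2 + 14*a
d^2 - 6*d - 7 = (d - 7)*(d + 1)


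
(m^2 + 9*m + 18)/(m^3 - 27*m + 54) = (m + 3)/(m^2 - 6*m + 9)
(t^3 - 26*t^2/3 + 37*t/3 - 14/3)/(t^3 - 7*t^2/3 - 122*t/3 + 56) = (3*t^2 - 5*t + 2)/(3*t^2 + 14*t - 24)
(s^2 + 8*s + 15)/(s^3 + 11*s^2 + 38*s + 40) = (s + 3)/(s^2 + 6*s + 8)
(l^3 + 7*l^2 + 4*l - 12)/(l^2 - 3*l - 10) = (l^2 + 5*l - 6)/(l - 5)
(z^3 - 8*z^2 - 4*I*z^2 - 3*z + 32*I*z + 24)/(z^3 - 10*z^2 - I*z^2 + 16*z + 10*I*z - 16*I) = (z - 3*I)/(z - 2)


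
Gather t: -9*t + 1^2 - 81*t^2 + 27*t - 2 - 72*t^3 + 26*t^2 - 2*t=-72*t^3 - 55*t^2 + 16*t - 1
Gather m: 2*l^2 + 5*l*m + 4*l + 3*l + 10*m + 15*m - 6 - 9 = 2*l^2 + 7*l + m*(5*l + 25) - 15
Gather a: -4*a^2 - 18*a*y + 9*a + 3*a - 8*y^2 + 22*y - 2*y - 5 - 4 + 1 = -4*a^2 + a*(12 - 18*y) - 8*y^2 + 20*y - 8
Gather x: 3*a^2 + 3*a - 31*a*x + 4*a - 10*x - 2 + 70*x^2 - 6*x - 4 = 3*a^2 + 7*a + 70*x^2 + x*(-31*a - 16) - 6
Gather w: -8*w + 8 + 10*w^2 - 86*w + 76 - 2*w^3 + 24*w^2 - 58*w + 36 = -2*w^3 + 34*w^2 - 152*w + 120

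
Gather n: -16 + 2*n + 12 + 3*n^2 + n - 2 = 3*n^2 + 3*n - 6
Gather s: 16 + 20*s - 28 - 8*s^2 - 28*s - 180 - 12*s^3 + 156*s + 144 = -12*s^3 - 8*s^2 + 148*s - 48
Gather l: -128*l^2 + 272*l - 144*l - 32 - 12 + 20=-128*l^2 + 128*l - 24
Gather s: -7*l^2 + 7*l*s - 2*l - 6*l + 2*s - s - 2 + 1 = -7*l^2 - 8*l + s*(7*l + 1) - 1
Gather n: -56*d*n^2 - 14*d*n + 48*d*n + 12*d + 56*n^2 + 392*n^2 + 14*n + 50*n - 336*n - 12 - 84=12*d + n^2*(448 - 56*d) + n*(34*d - 272) - 96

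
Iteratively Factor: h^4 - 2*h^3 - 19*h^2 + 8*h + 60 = (h - 5)*(h^3 + 3*h^2 - 4*h - 12) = (h - 5)*(h + 3)*(h^2 - 4) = (h - 5)*(h + 2)*(h + 3)*(h - 2)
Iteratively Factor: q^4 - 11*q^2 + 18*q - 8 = (q + 4)*(q^3 - 4*q^2 + 5*q - 2) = (q - 2)*(q + 4)*(q^2 - 2*q + 1) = (q - 2)*(q - 1)*(q + 4)*(q - 1)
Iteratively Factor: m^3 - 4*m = (m - 2)*(m^2 + 2*m) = m*(m - 2)*(m + 2)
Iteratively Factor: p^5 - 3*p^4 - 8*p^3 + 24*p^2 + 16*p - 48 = (p + 2)*(p^4 - 5*p^3 + 2*p^2 + 20*p - 24) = (p - 3)*(p + 2)*(p^3 - 2*p^2 - 4*p + 8) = (p - 3)*(p - 2)*(p + 2)*(p^2 - 4) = (p - 3)*(p - 2)*(p + 2)^2*(p - 2)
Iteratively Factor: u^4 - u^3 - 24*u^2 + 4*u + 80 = (u - 5)*(u^3 + 4*u^2 - 4*u - 16) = (u - 5)*(u + 2)*(u^2 + 2*u - 8) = (u - 5)*(u - 2)*(u + 2)*(u + 4)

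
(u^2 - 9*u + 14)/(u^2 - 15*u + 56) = (u - 2)/(u - 8)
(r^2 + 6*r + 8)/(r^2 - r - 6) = (r + 4)/(r - 3)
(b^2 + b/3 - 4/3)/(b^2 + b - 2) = (b + 4/3)/(b + 2)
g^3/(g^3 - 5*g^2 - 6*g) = g^2/(g^2 - 5*g - 6)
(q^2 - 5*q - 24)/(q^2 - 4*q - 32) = (q + 3)/(q + 4)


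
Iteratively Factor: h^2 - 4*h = (h - 4)*(h)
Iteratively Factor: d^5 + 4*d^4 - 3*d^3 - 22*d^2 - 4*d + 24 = (d - 1)*(d^4 + 5*d^3 + 2*d^2 - 20*d - 24) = (d - 1)*(d + 2)*(d^3 + 3*d^2 - 4*d - 12) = (d - 1)*(d + 2)^2*(d^2 + d - 6) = (d - 1)*(d + 2)^2*(d + 3)*(d - 2)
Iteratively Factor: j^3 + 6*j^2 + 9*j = (j + 3)*(j^2 + 3*j) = (j + 3)^2*(j)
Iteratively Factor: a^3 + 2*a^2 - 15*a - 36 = (a + 3)*(a^2 - a - 12) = (a - 4)*(a + 3)*(a + 3)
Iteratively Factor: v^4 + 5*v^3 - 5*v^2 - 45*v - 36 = (v - 3)*(v^3 + 8*v^2 + 19*v + 12) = (v - 3)*(v + 1)*(v^2 + 7*v + 12) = (v - 3)*(v + 1)*(v + 4)*(v + 3)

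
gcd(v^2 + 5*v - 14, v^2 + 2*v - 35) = v + 7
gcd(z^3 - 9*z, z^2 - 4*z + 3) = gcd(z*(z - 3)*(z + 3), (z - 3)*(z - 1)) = z - 3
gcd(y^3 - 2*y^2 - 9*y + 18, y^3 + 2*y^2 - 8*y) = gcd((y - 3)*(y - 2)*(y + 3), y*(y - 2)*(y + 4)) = y - 2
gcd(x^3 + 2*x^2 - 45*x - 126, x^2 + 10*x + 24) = x + 6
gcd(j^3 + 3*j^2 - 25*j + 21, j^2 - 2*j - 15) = 1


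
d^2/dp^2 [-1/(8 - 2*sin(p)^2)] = (-2*sin(p)^4 - 5*sin(p)^2 + 4)/(sin(p)^2 - 4)^3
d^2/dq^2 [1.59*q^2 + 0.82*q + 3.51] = 3.18000000000000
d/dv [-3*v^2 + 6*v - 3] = 6 - 6*v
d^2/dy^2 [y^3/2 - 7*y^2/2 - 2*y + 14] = 3*y - 7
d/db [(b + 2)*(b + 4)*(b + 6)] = 3*b^2 + 24*b + 44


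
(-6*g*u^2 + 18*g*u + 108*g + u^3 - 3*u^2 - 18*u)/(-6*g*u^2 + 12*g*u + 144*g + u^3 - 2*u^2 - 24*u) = (u + 3)/(u + 4)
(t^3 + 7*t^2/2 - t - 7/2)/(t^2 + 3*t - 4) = (2*t^2 + 9*t + 7)/(2*(t + 4))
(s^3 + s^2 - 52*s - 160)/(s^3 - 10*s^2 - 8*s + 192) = (s + 5)/(s - 6)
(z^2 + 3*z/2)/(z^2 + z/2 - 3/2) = z/(z - 1)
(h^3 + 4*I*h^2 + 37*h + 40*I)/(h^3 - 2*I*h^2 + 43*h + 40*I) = (h^2 + 3*I*h + 40)/(h^2 - 3*I*h + 40)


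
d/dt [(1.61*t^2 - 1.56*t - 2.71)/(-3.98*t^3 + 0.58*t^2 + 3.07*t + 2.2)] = (6.4078*t^4 - 12.4176*t^3 - 26.5099*t^2 + 10.2276*t + 4.8877)/(15.8404*t^6 - 4.6168*t^5 - 24.1008*t^4 - 13.9508*t^3 + 11.9769*t^2 + 13.508*t + 4.84)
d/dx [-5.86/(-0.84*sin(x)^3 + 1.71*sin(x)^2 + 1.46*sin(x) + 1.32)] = (-14.7672*sin(x)^2 + 20.0412*sin(x) + 8.5556)*cos(x)/(-0.84*sin(x)^3 + 1.71*sin(x)^2 + 1.46*sin(x) + 1.32)^2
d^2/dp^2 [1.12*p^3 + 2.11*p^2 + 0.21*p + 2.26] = 6.72*p + 4.22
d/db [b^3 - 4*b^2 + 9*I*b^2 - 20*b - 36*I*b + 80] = 3*b^2 + b*(-8 + 18*I) - 20 - 36*I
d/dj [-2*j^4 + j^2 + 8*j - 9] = -8*j^3 + 2*j + 8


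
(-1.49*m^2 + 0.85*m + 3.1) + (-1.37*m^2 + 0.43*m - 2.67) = -2.86*m^2 + 1.28*m + 0.43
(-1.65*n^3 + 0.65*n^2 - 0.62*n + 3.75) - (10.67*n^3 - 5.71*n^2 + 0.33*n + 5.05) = -12.32*n^3 + 6.36*n^2 - 0.95*n - 1.3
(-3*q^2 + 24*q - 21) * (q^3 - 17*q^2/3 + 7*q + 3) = -3*q^5 + 41*q^4 - 178*q^3 + 278*q^2 - 75*q - 63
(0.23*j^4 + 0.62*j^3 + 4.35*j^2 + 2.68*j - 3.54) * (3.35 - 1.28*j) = -0.2944*j^5 - 0.0230999999999999*j^4 - 3.491*j^3 + 11.1421*j^2 + 13.5092*j - 11.859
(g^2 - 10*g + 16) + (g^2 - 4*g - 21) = 2*g^2 - 14*g - 5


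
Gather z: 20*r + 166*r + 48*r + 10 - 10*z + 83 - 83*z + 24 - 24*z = 234*r - 117*z + 117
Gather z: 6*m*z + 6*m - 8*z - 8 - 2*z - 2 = 6*m + z*(6*m - 10) - 10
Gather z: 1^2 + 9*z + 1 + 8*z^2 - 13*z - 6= 8*z^2 - 4*z - 4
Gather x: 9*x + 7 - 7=9*x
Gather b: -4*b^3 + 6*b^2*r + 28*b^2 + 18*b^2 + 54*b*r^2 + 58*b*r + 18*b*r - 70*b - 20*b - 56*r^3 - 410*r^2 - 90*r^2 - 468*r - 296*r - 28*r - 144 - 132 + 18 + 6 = -4*b^3 + b^2*(6*r + 46) + b*(54*r^2 + 76*r - 90) - 56*r^3 - 500*r^2 - 792*r - 252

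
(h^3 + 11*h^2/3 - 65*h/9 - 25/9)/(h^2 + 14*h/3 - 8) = (9*h^3 + 33*h^2 - 65*h - 25)/(3*(3*h^2 + 14*h - 24))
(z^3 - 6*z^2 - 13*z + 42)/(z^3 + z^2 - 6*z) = (z - 7)/z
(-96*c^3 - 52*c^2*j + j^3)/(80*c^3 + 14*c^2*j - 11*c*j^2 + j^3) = (-6*c - j)/(5*c - j)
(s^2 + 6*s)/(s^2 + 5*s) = (s + 6)/(s + 5)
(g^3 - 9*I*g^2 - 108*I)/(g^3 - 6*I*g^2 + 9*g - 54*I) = (g - 6*I)/(g - 3*I)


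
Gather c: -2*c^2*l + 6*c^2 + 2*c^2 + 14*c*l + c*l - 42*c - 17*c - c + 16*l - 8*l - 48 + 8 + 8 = c^2*(8 - 2*l) + c*(15*l - 60) + 8*l - 32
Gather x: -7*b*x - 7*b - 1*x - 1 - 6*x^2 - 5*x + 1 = -7*b - 6*x^2 + x*(-7*b - 6)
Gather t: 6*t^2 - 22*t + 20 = 6*t^2 - 22*t + 20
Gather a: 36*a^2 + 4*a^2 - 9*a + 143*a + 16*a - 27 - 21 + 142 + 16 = 40*a^2 + 150*a + 110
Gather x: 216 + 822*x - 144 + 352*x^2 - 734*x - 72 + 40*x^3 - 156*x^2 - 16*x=40*x^3 + 196*x^2 + 72*x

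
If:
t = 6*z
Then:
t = 6*z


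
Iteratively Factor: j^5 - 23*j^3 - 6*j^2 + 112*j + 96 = (j + 2)*(j^4 - 2*j^3 - 19*j^2 + 32*j + 48) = (j - 4)*(j + 2)*(j^3 + 2*j^2 - 11*j - 12) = (j - 4)*(j - 3)*(j + 2)*(j^2 + 5*j + 4) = (j - 4)*(j - 3)*(j + 1)*(j + 2)*(j + 4)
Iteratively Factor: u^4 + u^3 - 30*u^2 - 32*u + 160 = (u + 4)*(u^3 - 3*u^2 - 18*u + 40) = (u + 4)^2*(u^2 - 7*u + 10) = (u - 2)*(u + 4)^2*(u - 5)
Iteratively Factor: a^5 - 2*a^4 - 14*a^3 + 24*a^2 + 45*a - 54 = (a - 3)*(a^4 + a^3 - 11*a^2 - 9*a + 18) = (a - 3)*(a - 1)*(a^3 + 2*a^2 - 9*a - 18) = (a - 3)*(a - 1)*(a + 3)*(a^2 - a - 6) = (a - 3)*(a - 1)*(a + 2)*(a + 3)*(a - 3)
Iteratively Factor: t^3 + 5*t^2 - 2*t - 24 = (t - 2)*(t^2 + 7*t + 12) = (t - 2)*(t + 4)*(t + 3)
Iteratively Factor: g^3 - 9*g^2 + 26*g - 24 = (g - 4)*(g^2 - 5*g + 6) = (g - 4)*(g - 2)*(g - 3)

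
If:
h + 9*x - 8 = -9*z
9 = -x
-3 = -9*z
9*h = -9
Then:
No Solution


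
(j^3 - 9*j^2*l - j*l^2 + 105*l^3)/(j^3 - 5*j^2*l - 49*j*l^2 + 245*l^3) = (j + 3*l)/(j + 7*l)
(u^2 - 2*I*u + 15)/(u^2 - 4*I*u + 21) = (u - 5*I)/(u - 7*I)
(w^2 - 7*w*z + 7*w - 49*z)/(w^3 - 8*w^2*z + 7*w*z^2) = (-w - 7)/(w*(-w + z))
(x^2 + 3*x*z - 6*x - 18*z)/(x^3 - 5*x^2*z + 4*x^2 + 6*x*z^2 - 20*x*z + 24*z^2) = (x^2 + 3*x*z - 6*x - 18*z)/(x^3 - 5*x^2*z + 4*x^2 + 6*x*z^2 - 20*x*z + 24*z^2)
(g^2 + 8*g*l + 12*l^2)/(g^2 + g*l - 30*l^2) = (g + 2*l)/(g - 5*l)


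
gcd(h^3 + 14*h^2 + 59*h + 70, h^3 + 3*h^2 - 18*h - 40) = h^2 + 7*h + 10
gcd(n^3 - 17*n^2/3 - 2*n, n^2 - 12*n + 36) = n - 6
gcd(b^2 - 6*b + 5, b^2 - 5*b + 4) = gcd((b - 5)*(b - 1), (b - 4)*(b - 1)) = b - 1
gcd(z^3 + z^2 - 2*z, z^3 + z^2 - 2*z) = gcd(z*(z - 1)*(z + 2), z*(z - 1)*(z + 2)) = z^3 + z^2 - 2*z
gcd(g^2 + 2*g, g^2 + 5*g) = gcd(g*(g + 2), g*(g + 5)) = g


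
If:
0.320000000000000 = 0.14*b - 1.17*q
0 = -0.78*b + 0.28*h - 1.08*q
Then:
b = 8.35714285714286*q + 2.28571428571429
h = 27.1377551020408*q + 6.36734693877551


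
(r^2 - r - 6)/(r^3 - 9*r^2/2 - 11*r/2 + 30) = 2*(r + 2)/(2*r^2 - 3*r - 20)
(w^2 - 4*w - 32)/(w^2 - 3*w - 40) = (w + 4)/(w + 5)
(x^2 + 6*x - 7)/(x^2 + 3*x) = (x^2 + 6*x - 7)/(x*(x + 3))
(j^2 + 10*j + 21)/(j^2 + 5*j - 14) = (j + 3)/(j - 2)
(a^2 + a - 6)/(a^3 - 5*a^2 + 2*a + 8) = (a + 3)/(a^2 - 3*a - 4)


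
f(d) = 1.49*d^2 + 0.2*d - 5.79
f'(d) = 2.98*d + 0.2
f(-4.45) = 22.83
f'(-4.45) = -13.06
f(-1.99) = -0.29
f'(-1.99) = -5.73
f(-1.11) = -4.18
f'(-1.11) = -3.11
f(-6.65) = 58.77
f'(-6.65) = -19.62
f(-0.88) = -4.81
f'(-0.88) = -2.42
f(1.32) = -2.93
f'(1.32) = 4.13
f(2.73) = 5.86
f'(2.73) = 8.34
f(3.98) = 18.61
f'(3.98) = 12.06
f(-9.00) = 113.10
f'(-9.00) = -26.62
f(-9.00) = 113.10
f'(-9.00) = -26.62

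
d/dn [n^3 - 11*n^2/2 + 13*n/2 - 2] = 3*n^2 - 11*n + 13/2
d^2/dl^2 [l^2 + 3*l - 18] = 2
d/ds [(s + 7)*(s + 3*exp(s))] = s + (s + 7)*(3*exp(s) + 1) + 3*exp(s)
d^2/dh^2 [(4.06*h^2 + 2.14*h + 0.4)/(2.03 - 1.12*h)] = -44.196236/(1.404928*h^3 - 7.639296*h^2 + 13.846224*h - 8.365427)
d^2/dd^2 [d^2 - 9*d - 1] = 2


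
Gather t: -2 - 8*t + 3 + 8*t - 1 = 0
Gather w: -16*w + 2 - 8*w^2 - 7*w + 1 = -8*w^2 - 23*w + 3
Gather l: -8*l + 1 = 1 - 8*l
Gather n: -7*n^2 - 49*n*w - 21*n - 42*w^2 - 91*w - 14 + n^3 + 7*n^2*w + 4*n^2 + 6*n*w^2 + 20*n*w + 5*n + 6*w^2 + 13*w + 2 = n^3 + n^2*(7*w - 3) + n*(6*w^2 - 29*w - 16) - 36*w^2 - 78*w - 12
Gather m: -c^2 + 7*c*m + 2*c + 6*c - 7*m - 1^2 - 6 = -c^2 + 8*c + m*(7*c - 7) - 7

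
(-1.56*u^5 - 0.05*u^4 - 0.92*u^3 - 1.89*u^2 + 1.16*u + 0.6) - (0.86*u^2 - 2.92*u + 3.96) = -1.56*u^5 - 0.05*u^4 - 0.92*u^3 - 2.75*u^2 + 4.08*u - 3.36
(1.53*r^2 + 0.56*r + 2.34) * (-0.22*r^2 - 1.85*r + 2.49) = -0.3366*r^4 - 2.9537*r^3 + 2.2589*r^2 - 2.9346*r + 5.8266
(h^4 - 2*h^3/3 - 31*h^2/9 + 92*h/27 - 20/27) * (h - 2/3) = h^5 - 4*h^4/3 - 3*h^3 + 154*h^2/27 - 244*h/81 + 40/81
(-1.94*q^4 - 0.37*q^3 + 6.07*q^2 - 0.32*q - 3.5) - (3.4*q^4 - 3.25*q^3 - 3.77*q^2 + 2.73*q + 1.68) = -5.34*q^4 + 2.88*q^3 + 9.84*q^2 - 3.05*q - 5.18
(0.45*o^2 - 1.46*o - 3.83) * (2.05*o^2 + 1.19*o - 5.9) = 0.9225*o^4 - 2.4575*o^3 - 12.2439*o^2 + 4.0563*o + 22.597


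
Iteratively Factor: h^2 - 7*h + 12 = (h - 3)*(h - 4)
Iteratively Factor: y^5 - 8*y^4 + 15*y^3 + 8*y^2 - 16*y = (y - 1)*(y^4 - 7*y^3 + 8*y^2 + 16*y) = (y - 4)*(y - 1)*(y^3 - 3*y^2 - 4*y) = y*(y - 4)*(y - 1)*(y^2 - 3*y - 4) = y*(y - 4)^2*(y - 1)*(y + 1)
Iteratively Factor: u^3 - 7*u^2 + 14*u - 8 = (u - 1)*(u^2 - 6*u + 8) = (u - 4)*(u - 1)*(u - 2)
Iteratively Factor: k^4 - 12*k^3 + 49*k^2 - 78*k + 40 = (k - 1)*(k^3 - 11*k^2 + 38*k - 40) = (k - 4)*(k - 1)*(k^2 - 7*k + 10) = (k - 5)*(k - 4)*(k - 1)*(k - 2)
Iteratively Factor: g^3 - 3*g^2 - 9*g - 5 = (g + 1)*(g^2 - 4*g - 5) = (g + 1)^2*(g - 5)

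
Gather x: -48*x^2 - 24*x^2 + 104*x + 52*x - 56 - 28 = -72*x^2 + 156*x - 84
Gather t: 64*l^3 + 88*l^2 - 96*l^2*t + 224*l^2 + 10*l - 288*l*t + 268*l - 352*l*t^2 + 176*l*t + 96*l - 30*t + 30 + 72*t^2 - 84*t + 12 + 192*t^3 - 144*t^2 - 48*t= 64*l^3 + 312*l^2 + 374*l + 192*t^3 + t^2*(-352*l - 72) + t*(-96*l^2 - 112*l - 162) + 42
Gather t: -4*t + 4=4 - 4*t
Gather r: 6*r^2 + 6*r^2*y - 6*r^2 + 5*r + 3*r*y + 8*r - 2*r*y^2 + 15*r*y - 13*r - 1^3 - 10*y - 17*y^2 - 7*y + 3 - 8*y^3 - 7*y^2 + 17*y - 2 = 6*r^2*y + r*(-2*y^2 + 18*y) - 8*y^3 - 24*y^2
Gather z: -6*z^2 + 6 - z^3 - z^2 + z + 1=-z^3 - 7*z^2 + z + 7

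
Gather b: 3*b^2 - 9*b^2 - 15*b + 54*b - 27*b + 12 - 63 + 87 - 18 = -6*b^2 + 12*b + 18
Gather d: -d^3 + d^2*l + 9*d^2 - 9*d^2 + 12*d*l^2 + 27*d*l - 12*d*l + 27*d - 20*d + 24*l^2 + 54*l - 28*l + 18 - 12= -d^3 + d^2*l + d*(12*l^2 + 15*l + 7) + 24*l^2 + 26*l + 6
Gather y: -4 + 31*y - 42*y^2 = -42*y^2 + 31*y - 4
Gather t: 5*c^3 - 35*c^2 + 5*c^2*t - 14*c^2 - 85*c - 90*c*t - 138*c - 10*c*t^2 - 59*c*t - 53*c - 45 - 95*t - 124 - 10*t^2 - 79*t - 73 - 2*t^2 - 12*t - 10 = 5*c^3 - 49*c^2 - 276*c + t^2*(-10*c - 12) + t*(5*c^2 - 149*c - 186) - 252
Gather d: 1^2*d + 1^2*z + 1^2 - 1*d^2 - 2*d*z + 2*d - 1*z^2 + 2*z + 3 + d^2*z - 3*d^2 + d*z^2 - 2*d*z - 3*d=d^2*(z - 4) + d*(z^2 - 4*z) - z^2 + 3*z + 4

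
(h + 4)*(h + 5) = h^2 + 9*h + 20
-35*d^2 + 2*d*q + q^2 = (-5*d + q)*(7*d + q)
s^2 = s^2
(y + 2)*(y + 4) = y^2 + 6*y + 8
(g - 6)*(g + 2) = g^2 - 4*g - 12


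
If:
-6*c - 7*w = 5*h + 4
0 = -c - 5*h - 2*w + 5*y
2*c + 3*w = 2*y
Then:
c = -5*y - 12/5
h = 2*y/5 - 4/25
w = 4*y + 8/5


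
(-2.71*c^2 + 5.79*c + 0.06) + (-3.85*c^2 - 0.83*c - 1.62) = -6.56*c^2 + 4.96*c - 1.56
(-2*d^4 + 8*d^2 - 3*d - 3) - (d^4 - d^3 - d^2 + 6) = -3*d^4 + d^3 + 9*d^2 - 3*d - 9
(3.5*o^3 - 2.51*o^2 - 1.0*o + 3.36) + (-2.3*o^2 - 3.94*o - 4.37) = 3.5*o^3 - 4.81*o^2 - 4.94*o - 1.01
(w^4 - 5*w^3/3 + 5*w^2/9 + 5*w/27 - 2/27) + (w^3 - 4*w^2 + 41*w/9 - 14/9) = w^4 - 2*w^3/3 - 31*w^2/9 + 128*w/27 - 44/27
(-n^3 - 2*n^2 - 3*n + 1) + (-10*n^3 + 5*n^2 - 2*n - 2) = -11*n^3 + 3*n^2 - 5*n - 1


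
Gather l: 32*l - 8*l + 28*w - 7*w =24*l + 21*w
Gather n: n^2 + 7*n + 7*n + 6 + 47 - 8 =n^2 + 14*n + 45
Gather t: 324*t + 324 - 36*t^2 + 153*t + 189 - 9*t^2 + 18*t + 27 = -45*t^2 + 495*t + 540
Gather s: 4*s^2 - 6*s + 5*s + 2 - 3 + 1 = 4*s^2 - s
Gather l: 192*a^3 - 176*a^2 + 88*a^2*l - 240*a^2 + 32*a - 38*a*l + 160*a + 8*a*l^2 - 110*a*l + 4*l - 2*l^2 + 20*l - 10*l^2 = 192*a^3 - 416*a^2 + 192*a + l^2*(8*a - 12) + l*(88*a^2 - 148*a + 24)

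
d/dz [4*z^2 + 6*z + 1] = 8*z + 6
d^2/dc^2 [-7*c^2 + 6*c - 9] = -14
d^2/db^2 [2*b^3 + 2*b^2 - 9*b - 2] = 12*b + 4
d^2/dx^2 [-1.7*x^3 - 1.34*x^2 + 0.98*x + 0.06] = -10.2*x - 2.68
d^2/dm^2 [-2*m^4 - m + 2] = -24*m^2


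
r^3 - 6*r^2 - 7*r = r*(r - 7)*(r + 1)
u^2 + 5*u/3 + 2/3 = (u + 2/3)*(u + 1)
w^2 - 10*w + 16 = (w - 8)*(w - 2)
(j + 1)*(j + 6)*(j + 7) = j^3 + 14*j^2 + 55*j + 42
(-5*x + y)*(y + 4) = -5*x*y - 20*x + y^2 + 4*y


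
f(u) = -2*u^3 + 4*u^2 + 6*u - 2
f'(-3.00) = -72.00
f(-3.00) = 70.00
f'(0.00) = 6.00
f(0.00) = -2.00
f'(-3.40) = -90.56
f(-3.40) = 102.45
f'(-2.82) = -64.27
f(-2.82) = 57.74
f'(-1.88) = -30.25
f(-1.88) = 14.15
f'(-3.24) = -82.91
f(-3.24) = 88.57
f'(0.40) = 8.24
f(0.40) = 0.91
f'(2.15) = -4.54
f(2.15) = 9.51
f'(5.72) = -144.55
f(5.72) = -211.10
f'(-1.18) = -11.79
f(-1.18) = -0.22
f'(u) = -6*u^2 + 8*u + 6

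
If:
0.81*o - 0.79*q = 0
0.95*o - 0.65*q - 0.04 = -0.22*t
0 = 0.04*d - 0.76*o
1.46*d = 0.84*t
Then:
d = 0.10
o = 0.01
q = 0.01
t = 0.17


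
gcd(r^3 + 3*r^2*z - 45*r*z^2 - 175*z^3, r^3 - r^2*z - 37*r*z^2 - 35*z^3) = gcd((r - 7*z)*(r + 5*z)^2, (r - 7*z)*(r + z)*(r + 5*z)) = -r^2 + 2*r*z + 35*z^2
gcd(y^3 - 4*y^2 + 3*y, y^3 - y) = y^2 - y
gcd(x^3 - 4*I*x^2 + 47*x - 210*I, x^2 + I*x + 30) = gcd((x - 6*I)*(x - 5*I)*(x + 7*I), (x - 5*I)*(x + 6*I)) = x - 5*I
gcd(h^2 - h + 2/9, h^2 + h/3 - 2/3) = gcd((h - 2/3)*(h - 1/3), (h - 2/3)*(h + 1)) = h - 2/3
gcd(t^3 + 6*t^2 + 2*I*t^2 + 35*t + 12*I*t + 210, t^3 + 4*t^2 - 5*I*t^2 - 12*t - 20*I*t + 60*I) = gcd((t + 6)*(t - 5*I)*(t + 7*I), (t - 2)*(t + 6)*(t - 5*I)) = t^2 + t*(6 - 5*I) - 30*I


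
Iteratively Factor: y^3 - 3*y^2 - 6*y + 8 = (y + 2)*(y^2 - 5*y + 4) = (y - 4)*(y + 2)*(y - 1)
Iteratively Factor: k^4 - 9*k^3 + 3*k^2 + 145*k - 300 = (k - 5)*(k^3 - 4*k^2 - 17*k + 60) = (k - 5)*(k + 4)*(k^2 - 8*k + 15) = (k - 5)^2*(k + 4)*(k - 3)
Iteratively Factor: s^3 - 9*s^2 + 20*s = (s)*(s^2 - 9*s + 20) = s*(s - 4)*(s - 5)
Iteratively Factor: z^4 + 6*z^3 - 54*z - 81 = (z - 3)*(z^3 + 9*z^2 + 27*z + 27) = (z - 3)*(z + 3)*(z^2 + 6*z + 9) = (z - 3)*(z + 3)^2*(z + 3)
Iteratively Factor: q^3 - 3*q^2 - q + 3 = (q - 1)*(q^2 - 2*q - 3) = (q - 1)*(q + 1)*(q - 3)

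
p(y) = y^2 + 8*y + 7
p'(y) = 2*y + 8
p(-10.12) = 28.45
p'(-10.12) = -12.24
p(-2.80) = -7.56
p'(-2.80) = 2.40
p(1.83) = 24.99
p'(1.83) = 11.66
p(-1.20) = -1.16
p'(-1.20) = 5.60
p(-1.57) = -3.10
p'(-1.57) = 4.86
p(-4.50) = -8.75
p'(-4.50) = -1.00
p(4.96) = 71.28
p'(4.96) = 17.92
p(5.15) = 74.72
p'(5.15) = 18.30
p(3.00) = 40.00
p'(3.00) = 14.00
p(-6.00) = -5.00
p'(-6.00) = -4.00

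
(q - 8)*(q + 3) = q^2 - 5*q - 24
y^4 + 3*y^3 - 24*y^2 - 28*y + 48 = (y - 4)*(y - 1)*(y + 2)*(y + 6)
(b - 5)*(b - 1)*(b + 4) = b^3 - 2*b^2 - 19*b + 20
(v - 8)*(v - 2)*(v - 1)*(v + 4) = v^4 - 7*v^3 - 18*v^2 + 88*v - 64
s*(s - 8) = s^2 - 8*s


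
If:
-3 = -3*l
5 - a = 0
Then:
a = 5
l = 1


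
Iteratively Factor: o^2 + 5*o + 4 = (o + 1)*(o + 4)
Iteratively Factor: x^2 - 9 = (x + 3)*(x - 3)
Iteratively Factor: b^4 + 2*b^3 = (b)*(b^3 + 2*b^2) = b^2*(b^2 + 2*b) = b^3*(b + 2)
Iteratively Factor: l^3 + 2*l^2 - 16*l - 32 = (l + 4)*(l^2 - 2*l - 8) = (l - 4)*(l + 4)*(l + 2)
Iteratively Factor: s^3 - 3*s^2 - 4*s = (s - 4)*(s^2 + s) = (s - 4)*(s + 1)*(s)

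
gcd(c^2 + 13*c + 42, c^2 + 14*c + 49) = c + 7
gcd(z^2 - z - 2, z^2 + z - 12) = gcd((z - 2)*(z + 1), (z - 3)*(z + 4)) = 1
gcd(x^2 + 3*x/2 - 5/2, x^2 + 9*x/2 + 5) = x + 5/2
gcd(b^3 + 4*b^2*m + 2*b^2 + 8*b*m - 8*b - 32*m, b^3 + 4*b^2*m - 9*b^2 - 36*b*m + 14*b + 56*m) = b^2 + 4*b*m - 2*b - 8*m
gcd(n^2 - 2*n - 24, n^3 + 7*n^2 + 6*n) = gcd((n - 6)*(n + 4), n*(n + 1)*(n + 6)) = 1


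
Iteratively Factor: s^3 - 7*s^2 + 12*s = (s - 4)*(s^2 - 3*s) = s*(s - 4)*(s - 3)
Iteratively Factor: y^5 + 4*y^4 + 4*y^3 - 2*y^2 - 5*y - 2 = (y - 1)*(y^4 + 5*y^3 + 9*y^2 + 7*y + 2) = (y - 1)*(y + 1)*(y^3 + 4*y^2 + 5*y + 2) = (y - 1)*(y + 1)^2*(y^2 + 3*y + 2) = (y - 1)*(y + 1)^3*(y + 2)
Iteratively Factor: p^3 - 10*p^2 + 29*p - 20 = (p - 5)*(p^2 - 5*p + 4) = (p - 5)*(p - 4)*(p - 1)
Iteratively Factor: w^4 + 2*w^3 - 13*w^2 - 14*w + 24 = (w + 4)*(w^3 - 2*w^2 - 5*w + 6) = (w + 2)*(w + 4)*(w^2 - 4*w + 3) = (w - 3)*(w + 2)*(w + 4)*(w - 1)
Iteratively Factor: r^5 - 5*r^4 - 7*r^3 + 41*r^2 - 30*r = (r - 5)*(r^4 - 7*r^2 + 6*r) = (r - 5)*(r - 1)*(r^3 + r^2 - 6*r) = (r - 5)*(r - 1)*(r + 3)*(r^2 - 2*r) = r*(r - 5)*(r - 1)*(r + 3)*(r - 2)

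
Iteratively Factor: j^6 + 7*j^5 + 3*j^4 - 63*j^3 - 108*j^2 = (j - 3)*(j^5 + 10*j^4 + 33*j^3 + 36*j^2) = j*(j - 3)*(j^4 + 10*j^3 + 33*j^2 + 36*j) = j^2*(j - 3)*(j^3 + 10*j^2 + 33*j + 36) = j^2*(j - 3)*(j + 3)*(j^2 + 7*j + 12) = j^2*(j - 3)*(j + 3)*(j + 4)*(j + 3)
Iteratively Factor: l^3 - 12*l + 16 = (l - 2)*(l^2 + 2*l - 8) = (l - 2)^2*(l + 4)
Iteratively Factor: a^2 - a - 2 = (a + 1)*(a - 2)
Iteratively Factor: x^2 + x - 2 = (x - 1)*(x + 2)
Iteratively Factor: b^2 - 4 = (b + 2)*(b - 2)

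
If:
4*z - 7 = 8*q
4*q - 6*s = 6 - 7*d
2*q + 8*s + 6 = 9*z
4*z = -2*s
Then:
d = 337/336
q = -151/192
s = -17/48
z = 17/96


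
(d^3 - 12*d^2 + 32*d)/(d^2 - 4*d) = d - 8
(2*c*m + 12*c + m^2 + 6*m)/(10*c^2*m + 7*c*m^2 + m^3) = (m + 6)/(m*(5*c + m))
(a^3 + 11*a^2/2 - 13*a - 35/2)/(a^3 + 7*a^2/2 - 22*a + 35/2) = (a + 1)/(a - 1)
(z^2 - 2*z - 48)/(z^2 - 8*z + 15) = (z^2 - 2*z - 48)/(z^2 - 8*z + 15)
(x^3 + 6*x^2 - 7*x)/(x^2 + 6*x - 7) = x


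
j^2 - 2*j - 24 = (j - 6)*(j + 4)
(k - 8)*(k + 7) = k^2 - k - 56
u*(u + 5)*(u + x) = u^3 + u^2*x + 5*u^2 + 5*u*x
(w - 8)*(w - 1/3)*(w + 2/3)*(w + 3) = w^4 - 14*w^3/3 - 233*w^2/9 - 62*w/9 + 16/3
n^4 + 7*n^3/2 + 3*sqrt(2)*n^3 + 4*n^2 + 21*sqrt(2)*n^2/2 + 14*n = n*(n + 7/2)*(n + sqrt(2))*(n + 2*sqrt(2))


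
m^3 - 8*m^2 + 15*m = m*(m - 5)*(m - 3)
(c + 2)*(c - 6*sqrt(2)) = c^2 - 6*sqrt(2)*c + 2*c - 12*sqrt(2)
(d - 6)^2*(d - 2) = d^3 - 14*d^2 + 60*d - 72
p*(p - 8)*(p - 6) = p^3 - 14*p^2 + 48*p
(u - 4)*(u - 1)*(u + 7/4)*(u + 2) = u^4 - 5*u^3/4 - 45*u^2/4 - 5*u/2 + 14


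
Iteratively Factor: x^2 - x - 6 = (x - 3)*(x + 2)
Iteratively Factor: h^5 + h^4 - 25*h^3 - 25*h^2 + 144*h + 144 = (h + 1)*(h^4 - 25*h^2 + 144) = (h + 1)*(h + 4)*(h^3 - 4*h^2 - 9*h + 36) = (h - 3)*(h + 1)*(h + 4)*(h^2 - h - 12) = (h - 3)*(h + 1)*(h + 3)*(h + 4)*(h - 4)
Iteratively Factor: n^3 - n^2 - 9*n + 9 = (n + 3)*(n^2 - 4*n + 3) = (n - 1)*(n + 3)*(n - 3)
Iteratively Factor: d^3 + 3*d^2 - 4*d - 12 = (d + 3)*(d^2 - 4) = (d + 2)*(d + 3)*(d - 2)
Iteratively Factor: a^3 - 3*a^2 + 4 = (a - 2)*(a^2 - a - 2) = (a - 2)*(a + 1)*(a - 2)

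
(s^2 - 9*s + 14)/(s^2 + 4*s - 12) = (s - 7)/(s + 6)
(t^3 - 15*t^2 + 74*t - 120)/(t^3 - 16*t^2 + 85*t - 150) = (t - 4)/(t - 5)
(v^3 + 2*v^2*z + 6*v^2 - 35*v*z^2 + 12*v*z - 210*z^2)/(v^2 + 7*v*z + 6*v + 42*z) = v - 5*z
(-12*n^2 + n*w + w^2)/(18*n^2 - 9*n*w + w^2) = (4*n + w)/(-6*n + w)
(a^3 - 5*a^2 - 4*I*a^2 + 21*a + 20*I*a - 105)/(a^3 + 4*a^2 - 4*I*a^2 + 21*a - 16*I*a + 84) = (a - 5)/(a + 4)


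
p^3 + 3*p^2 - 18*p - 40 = (p - 4)*(p + 2)*(p + 5)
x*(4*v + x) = 4*v*x + x^2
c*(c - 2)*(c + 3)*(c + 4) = c^4 + 5*c^3 - 2*c^2 - 24*c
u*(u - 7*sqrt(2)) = u^2 - 7*sqrt(2)*u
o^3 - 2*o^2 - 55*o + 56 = (o - 8)*(o - 1)*(o + 7)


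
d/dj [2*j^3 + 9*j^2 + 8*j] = 6*j^2 + 18*j + 8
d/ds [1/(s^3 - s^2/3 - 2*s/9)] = 9*(-27*s^2 + 6*s + 2)/(s^2*(-9*s^2 + 3*s + 2)^2)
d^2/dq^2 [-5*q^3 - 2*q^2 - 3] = -30*q - 4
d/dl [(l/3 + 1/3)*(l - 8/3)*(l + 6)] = l^2 + 26*l/9 - 38/9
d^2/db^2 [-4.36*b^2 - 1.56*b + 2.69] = -8.72000000000000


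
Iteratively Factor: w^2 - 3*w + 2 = (w - 2)*(w - 1)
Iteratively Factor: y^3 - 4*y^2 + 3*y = (y - 3)*(y^2 - y) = y*(y - 3)*(y - 1)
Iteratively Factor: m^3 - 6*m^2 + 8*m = (m)*(m^2 - 6*m + 8) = m*(m - 2)*(m - 4)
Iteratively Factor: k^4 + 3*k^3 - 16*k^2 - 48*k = (k + 4)*(k^3 - k^2 - 12*k) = k*(k + 4)*(k^2 - k - 12) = k*(k - 4)*(k + 4)*(k + 3)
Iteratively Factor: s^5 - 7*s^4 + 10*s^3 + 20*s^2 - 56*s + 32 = (s - 4)*(s^4 - 3*s^3 - 2*s^2 + 12*s - 8) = (s - 4)*(s - 2)*(s^3 - s^2 - 4*s + 4) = (s - 4)*(s - 2)*(s - 1)*(s^2 - 4) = (s - 4)*(s - 2)^2*(s - 1)*(s + 2)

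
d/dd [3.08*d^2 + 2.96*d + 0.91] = 6.16*d + 2.96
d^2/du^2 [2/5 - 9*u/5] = 0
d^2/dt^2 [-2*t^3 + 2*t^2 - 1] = 4 - 12*t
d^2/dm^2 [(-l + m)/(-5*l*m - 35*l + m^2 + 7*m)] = 2*((l - m)*(-5*l + 2*m + 7)^2 + (6*l - 3*m - 7)*(5*l*m + 35*l - m^2 - 7*m))/(5*l*m + 35*l - m^2 - 7*m)^3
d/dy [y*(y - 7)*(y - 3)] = 3*y^2 - 20*y + 21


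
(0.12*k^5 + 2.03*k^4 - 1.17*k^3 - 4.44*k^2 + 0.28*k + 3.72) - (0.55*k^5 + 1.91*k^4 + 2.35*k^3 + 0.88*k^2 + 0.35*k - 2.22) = -0.43*k^5 + 0.12*k^4 - 3.52*k^3 - 5.32*k^2 - 0.07*k + 5.94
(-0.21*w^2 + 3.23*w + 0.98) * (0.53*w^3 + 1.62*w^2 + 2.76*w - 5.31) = -0.1113*w^5 + 1.3717*w^4 + 5.1724*w^3 + 11.6175*w^2 - 14.4465*w - 5.2038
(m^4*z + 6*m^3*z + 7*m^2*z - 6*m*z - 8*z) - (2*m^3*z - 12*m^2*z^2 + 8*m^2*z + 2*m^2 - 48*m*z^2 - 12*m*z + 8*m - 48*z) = m^4*z + 4*m^3*z + 12*m^2*z^2 - m^2*z - 2*m^2 + 48*m*z^2 + 6*m*z - 8*m + 40*z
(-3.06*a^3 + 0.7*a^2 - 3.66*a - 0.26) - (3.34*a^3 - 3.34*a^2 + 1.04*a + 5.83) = -6.4*a^3 + 4.04*a^2 - 4.7*a - 6.09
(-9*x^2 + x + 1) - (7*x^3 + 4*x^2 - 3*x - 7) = -7*x^3 - 13*x^2 + 4*x + 8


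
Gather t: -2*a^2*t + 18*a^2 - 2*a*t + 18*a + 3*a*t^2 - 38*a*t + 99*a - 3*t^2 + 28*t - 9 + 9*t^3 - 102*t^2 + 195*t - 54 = 18*a^2 + 117*a + 9*t^3 + t^2*(3*a - 105) + t*(-2*a^2 - 40*a + 223) - 63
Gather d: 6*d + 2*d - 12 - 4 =8*d - 16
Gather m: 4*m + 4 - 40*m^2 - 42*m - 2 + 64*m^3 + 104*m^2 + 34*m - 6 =64*m^3 + 64*m^2 - 4*m - 4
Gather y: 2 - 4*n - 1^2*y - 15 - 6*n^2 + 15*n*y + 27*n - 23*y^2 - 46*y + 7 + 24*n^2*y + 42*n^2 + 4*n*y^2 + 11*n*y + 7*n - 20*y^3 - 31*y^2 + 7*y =36*n^2 + 30*n - 20*y^3 + y^2*(4*n - 54) + y*(24*n^2 + 26*n - 40) - 6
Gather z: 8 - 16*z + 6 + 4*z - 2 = 12 - 12*z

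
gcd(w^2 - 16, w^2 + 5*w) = 1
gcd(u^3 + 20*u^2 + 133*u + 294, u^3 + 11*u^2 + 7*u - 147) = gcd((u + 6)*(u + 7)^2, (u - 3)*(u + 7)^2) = u^2 + 14*u + 49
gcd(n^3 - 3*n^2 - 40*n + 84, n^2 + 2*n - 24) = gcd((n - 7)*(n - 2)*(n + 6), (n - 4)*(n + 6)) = n + 6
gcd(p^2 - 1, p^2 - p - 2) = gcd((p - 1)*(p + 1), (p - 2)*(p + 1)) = p + 1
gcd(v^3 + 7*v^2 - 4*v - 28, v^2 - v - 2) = v - 2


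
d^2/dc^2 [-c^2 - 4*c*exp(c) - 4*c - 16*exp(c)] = -4*c*exp(c) - 24*exp(c) - 2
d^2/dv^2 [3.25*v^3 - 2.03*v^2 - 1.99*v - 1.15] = 19.5*v - 4.06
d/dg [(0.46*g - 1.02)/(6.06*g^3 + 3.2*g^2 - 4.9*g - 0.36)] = (-5.5752*g^3 + 17.0716*g^2 + 6.528*g - 5.1636)/(36.7236*g^6 + 38.784*g^5 - 49.148*g^4 - 35.7232*g^3 + 21.706*g^2 + 3.528*g + 0.1296)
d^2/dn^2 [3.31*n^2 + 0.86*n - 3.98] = 6.62000000000000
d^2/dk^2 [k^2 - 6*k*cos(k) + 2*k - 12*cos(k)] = 6*k*cos(k) + 12*sqrt(2)*sin(k + pi/4) + 2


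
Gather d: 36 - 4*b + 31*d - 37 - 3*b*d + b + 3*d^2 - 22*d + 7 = -3*b + 3*d^2 + d*(9 - 3*b) + 6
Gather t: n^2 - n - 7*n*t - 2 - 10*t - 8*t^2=n^2 - n - 8*t^2 + t*(-7*n - 10) - 2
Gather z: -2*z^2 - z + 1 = -2*z^2 - z + 1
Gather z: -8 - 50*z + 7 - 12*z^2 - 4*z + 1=-12*z^2 - 54*z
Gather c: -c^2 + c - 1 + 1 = -c^2 + c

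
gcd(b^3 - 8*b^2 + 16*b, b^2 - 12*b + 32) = b - 4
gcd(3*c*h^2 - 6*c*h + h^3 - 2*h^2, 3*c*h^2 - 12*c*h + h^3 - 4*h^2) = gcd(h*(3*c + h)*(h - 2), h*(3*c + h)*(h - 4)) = 3*c*h + h^2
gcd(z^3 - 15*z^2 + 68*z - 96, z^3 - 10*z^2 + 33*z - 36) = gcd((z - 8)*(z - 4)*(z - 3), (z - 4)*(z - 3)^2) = z^2 - 7*z + 12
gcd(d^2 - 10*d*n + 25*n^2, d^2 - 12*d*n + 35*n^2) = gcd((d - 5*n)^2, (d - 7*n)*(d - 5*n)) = d - 5*n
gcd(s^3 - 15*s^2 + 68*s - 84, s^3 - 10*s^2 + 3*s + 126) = s^2 - 13*s + 42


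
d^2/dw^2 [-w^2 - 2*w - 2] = -2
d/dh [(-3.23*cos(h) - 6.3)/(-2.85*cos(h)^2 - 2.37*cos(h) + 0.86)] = (9.2055*cos(h)^2 + 35.91*cos(h) + 17.7088)*sin(h)/(8.1225*cos(h)^4 + 13.509*cos(h)^3 + 0.7149*cos(h)^2 - 4.0764*cos(h) + 0.7396)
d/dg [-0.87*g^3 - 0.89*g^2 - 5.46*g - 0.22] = -2.61*g^2 - 1.78*g - 5.46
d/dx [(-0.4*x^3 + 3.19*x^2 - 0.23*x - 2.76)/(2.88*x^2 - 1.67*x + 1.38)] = (-1.152*x^4 + 1.336*x^3 - 6.3209*x^2 + 24.702*x - 4.9266)/(8.2944*x^4 - 9.6192*x^3 + 10.7377*x^2 - 4.6092*x + 1.9044)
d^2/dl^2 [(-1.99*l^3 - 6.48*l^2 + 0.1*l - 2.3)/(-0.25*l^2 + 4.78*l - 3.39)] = (1.77635683940025e-15*l^4 + 103.038282*l^3 - 225.566448*l^2 + 121.233174*l + 246.900916)/(0.015625*l^6 - 0.89625*l^5 + 17.771925*l^4 - 133.521652*l^3 + 240.987303*l^2 - 164.796714*l + 38.958219)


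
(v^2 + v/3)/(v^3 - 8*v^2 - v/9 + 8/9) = 3*v/(3*v^2 - 25*v + 8)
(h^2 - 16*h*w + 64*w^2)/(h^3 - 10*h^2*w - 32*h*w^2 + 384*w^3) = 1/(h + 6*w)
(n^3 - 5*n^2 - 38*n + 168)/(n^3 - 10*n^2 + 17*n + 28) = (n + 6)/(n + 1)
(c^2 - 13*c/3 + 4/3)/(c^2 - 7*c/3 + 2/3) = (c - 4)/(c - 2)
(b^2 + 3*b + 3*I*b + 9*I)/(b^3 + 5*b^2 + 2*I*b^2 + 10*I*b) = (b^2 + 3*b*(1 + I) + 9*I)/(b*(b^2 + b*(5 + 2*I) + 10*I))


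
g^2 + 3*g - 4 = (g - 1)*(g + 4)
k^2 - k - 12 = (k - 4)*(k + 3)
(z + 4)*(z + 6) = z^2 + 10*z + 24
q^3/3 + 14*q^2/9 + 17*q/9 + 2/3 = (q/3 + 1)*(q + 2/3)*(q + 1)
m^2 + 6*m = m*(m + 6)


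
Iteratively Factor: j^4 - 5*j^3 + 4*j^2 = (j)*(j^3 - 5*j^2 + 4*j) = j*(j - 1)*(j^2 - 4*j) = j*(j - 4)*(j - 1)*(j)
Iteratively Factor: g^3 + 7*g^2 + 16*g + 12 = (g + 2)*(g^2 + 5*g + 6) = (g + 2)^2*(g + 3)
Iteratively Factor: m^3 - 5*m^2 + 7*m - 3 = (m - 1)*(m^2 - 4*m + 3) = (m - 3)*(m - 1)*(m - 1)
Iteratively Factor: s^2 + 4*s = (s + 4)*(s)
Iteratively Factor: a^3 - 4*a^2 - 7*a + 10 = (a - 1)*(a^2 - 3*a - 10) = (a - 5)*(a - 1)*(a + 2)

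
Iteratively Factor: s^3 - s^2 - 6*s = (s)*(s^2 - s - 6) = s*(s - 3)*(s + 2)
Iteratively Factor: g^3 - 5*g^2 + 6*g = (g)*(g^2 - 5*g + 6) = g*(g - 2)*(g - 3)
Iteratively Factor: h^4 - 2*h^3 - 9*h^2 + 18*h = (h - 3)*(h^3 + h^2 - 6*h) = (h - 3)*(h - 2)*(h^2 + 3*h) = (h - 3)*(h - 2)*(h + 3)*(h)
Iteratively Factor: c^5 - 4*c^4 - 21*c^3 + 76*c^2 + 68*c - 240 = (c - 5)*(c^4 + c^3 - 16*c^2 - 4*c + 48) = (c - 5)*(c - 2)*(c^3 + 3*c^2 - 10*c - 24) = (c - 5)*(c - 3)*(c - 2)*(c^2 + 6*c + 8) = (c - 5)*(c - 3)*(c - 2)*(c + 4)*(c + 2)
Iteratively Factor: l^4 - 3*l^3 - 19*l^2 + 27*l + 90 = (l - 5)*(l^3 + 2*l^2 - 9*l - 18) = (l - 5)*(l + 3)*(l^2 - l - 6) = (l - 5)*(l - 3)*(l + 3)*(l + 2)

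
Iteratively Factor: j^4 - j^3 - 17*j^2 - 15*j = (j + 3)*(j^3 - 4*j^2 - 5*j) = (j + 1)*(j + 3)*(j^2 - 5*j) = j*(j + 1)*(j + 3)*(j - 5)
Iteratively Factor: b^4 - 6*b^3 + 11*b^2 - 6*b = (b - 3)*(b^3 - 3*b^2 + 2*b) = b*(b - 3)*(b^2 - 3*b + 2) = b*(b - 3)*(b - 2)*(b - 1)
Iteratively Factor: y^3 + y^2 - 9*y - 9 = (y - 3)*(y^2 + 4*y + 3) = (y - 3)*(y + 1)*(y + 3)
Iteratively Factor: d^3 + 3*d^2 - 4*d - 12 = (d + 2)*(d^2 + d - 6) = (d + 2)*(d + 3)*(d - 2)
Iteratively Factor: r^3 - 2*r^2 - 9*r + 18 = (r + 3)*(r^2 - 5*r + 6) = (r - 2)*(r + 3)*(r - 3)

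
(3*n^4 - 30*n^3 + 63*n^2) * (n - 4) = 3*n^5 - 42*n^4 + 183*n^3 - 252*n^2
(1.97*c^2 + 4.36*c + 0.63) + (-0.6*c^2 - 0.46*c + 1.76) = 1.37*c^2 + 3.9*c + 2.39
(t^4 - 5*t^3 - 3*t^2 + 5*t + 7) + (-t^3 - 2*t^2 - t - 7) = t^4 - 6*t^3 - 5*t^2 + 4*t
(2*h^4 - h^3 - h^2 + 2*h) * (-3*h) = -6*h^5 + 3*h^4 + 3*h^3 - 6*h^2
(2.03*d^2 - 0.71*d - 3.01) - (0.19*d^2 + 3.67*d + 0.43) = 1.84*d^2 - 4.38*d - 3.44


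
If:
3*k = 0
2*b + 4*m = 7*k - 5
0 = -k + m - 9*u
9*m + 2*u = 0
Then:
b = -5/2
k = 0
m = 0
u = 0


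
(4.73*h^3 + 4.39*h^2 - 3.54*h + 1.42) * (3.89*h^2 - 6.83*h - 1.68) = 18.3997*h^5 - 15.2288*h^4 - 51.7007*h^3 + 22.3268*h^2 - 3.7514*h - 2.3856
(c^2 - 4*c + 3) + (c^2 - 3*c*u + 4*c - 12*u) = 2*c^2 - 3*c*u - 12*u + 3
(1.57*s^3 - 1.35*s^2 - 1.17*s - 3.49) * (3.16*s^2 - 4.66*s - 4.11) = 4.9612*s^5 - 11.5822*s^4 - 3.8589*s^3 - 0.0277000000000012*s^2 + 21.0721*s + 14.3439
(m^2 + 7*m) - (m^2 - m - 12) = 8*m + 12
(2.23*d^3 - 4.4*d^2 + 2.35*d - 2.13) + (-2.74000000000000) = 2.23*d^3 - 4.4*d^2 + 2.35*d - 4.87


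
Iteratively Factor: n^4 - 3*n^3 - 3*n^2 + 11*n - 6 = (n - 3)*(n^3 - 3*n + 2) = (n - 3)*(n - 1)*(n^2 + n - 2) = (n - 3)*(n - 1)^2*(n + 2)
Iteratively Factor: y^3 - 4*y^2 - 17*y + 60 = (y + 4)*(y^2 - 8*y + 15) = (y - 5)*(y + 4)*(y - 3)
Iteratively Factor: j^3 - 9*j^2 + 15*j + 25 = (j - 5)*(j^2 - 4*j - 5) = (j - 5)^2*(j + 1)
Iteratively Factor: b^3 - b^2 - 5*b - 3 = (b - 3)*(b^2 + 2*b + 1) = (b - 3)*(b + 1)*(b + 1)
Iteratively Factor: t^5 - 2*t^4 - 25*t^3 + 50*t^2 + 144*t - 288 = (t + 4)*(t^4 - 6*t^3 - t^2 + 54*t - 72) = (t + 3)*(t + 4)*(t^3 - 9*t^2 + 26*t - 24) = (t - 4)*(t + 3)*(t + 4)*(t^2 - 5*t + 6) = (t - 4)*(t - 2)*(t + 3)*(t + 4)*(t - 3)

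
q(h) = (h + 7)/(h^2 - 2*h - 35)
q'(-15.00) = 0.00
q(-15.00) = -0.04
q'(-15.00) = 0.00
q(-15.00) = -0.04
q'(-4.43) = 0.50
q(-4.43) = -0.39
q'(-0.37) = -0.01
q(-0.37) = -0.19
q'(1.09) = -0.03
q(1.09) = -0.22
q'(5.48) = -0.50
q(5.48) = -0.78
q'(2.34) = -0.05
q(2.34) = -0.27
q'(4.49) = -0.18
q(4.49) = -0.48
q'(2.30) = -0.05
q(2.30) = -0.27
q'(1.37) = -0.03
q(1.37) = -0.23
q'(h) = (2 - 2*h)*(h + 7)/(h^2 - 2*h - 35)^2 + 1/(h^2 - 2*h - 35) = (h^2 - 2*h - 2*(h - 1)*(h + 7) - 35)/(-h^2 + 2*h + 35)^2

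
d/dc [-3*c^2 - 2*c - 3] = -6*c - 2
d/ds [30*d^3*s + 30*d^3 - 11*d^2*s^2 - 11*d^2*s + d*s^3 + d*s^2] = d*(30*d^2 - 22*d*s - 11*d + 3*s^2 + 2*s)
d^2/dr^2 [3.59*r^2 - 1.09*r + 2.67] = 7.18000000000000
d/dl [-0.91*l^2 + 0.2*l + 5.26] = 0.2 - 1.82*l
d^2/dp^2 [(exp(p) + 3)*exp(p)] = (4*exp(p) + 3)*exp(p)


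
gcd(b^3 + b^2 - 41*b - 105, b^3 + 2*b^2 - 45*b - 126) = b^2 - 4*b - 21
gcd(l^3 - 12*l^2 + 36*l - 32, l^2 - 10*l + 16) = l^2 - 10*l + 16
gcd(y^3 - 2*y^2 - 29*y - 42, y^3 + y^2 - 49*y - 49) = y - 7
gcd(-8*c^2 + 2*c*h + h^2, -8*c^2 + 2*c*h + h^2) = 8*c^2 - 2*c*h - h^2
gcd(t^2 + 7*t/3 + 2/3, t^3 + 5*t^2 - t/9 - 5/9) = t + 1/3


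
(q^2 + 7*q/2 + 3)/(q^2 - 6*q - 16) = (q + 3/2)/(q - 8)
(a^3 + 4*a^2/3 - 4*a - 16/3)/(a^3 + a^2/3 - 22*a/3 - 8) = (a - 2)/(a - 3)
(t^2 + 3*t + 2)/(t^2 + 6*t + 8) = (t + 1)/(t + 4)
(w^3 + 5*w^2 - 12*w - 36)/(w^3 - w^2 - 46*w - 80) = (w^2 + 3*w - 18)/(w^2 - 3*w - 40)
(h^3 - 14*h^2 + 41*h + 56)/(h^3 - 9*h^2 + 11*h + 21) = (h - 8)/(h - 3)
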